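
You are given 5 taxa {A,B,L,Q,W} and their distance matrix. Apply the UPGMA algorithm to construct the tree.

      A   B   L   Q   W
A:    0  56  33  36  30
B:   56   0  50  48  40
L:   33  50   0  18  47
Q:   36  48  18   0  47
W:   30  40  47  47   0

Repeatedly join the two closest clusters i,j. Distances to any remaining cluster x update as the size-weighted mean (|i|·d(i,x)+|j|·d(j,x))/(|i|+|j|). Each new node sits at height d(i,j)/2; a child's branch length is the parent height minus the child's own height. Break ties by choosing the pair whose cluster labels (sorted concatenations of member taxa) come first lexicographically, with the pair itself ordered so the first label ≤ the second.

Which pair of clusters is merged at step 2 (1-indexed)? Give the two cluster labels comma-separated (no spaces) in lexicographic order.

step 1: merge (L,Q) at d=18; branch lengths L→9, Q→9; new cluster LQ
  updated: d(A,LQ)=69/2, d(B,LQ)=49, d(LQ,W)=47
step 2: merge (A,W) at d=30; branch lengths A→15, W→15; new cluster AW
  updated: d(AW,B)=48, d(AW,LQ)=163/4
step 3: merge (AW,LQ) at d=163/4; branch lengths AW→43/8, LQ→91/8; new cluster ALQW
  updated: d(ALQW,B)=97/2
step 4: merge (ALQW,B) at d=97/2; branch lengths ALQW→31/8, B→97/4; new cluster ABLQW
final tree: (((A:15,W:15):43/8,(L:9,Q:9):91/8):31/8,B:97/4)
total length: 743/8

A,W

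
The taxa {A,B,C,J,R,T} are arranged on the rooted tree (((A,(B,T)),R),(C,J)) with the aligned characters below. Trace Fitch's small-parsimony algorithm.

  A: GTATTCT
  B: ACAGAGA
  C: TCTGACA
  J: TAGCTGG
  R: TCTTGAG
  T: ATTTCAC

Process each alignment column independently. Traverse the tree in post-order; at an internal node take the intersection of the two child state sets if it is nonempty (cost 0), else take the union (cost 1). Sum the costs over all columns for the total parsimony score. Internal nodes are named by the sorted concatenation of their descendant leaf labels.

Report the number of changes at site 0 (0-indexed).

2

[col 0] BT: children B:{A}, T:{A} ∩→ {A}; cost 0
[col 0] ABT: children A:{G}, BT:{A} ∪→ {A,G}; cost 1
[col 0] ABRT: children ABT:{A,G}, R:{T} ∪→ {A,G,T}; cost 1
[col 0] CJ: children C:{T}, J:{T} ∩→ {T}; cost 0
[col 0] ABCJRT: children ABRT:{A,G,T}, CJ:{T} ∩→ {T}; cost 0
[col 1] BT: children B:{C}, T:{T} ∪→ {C,T}; cost 1
[col 1] ABT: children A:{T}, BT:{C,T} ∩→ {T}; cost 0
[col 1] ABRT: children ABT:{T}, R:{C} ∪→ {C,T}; cost 1
[col 1] CJ: children C:{C}, J:{A} ∪→ {A,C}; cost 1
[col 1] ABCJRT: children ABRT:{C,T}, CJ:{A,C} ∩→ {C}; cost 0
[col 2] BT: children B:{A}, T:{T} ∪→ {A,T}; cost 1
[col 2] ABT: children A:{A}, BT:{A,T} ∩→ {A}; cost 0
[col 2] ABRT: children ABT:{A}, R:{T} ∪→ {A,T}; cost 1
[col 2] CJ: children C:{T}, J:{G} ∪→ {G,T}; cost 1
[col 2] ABCJRT: children ABRT:{A,T}, CJ:{G,T} ∩→ {T}; cost 0
[col 3] BT: children B:{G}, T:{T} ∪→ {G,T}; cost 1
[col 3] ABT: children A:{T}, BT:{G,T} ∩→ {T}; cost 0
[col 3] ABRT: children ABT:{T}, R:{T} ∩→ {T}; cost 0
[col 3] CJ: children C:{G}, J:{C} ∪→ {C,G}; cost 1
[col 3] ABCJRT: children ABRT:{T}, CJ:{C,G} ∪→ {C,G,T}; cost 1
[col 4] BT: children B:{A}, T:{C} ∪→ {A,C}; cost 1
[col 4] ABT: children A:{T}, BT:{A,C} ∪→ {A,C,T}; cost 1
[col 4] ABRT: children ABT:{A,C,T}, R:{G} ∪→ {A,C,G,T}; cost 1
[col 4] CJ: children C:{A}, J:{T} ∪→ {A,T}; cost 1
[col 4] ABCJRT: children ABRT:{A,C,G,T}, CJ:{A,T} ∩→ {A,T}; cost 0
[col 5] BT: children B:{G}, T:{A} ∪→ {A,G}; cost 1
[col 5] ABT: children A:{C}, BT:{A,G} ∪→ {A,C,G}; cost 1
[col 5] ABRT: children ABT:{A,C,G}, R:{A} ∩→ {A}; cost 0
[col 5] CJ: children C:{C}, J:{G} ∪→ {C,G}; cost 1
[col 5] ABCJRT: children ABRT:{A}, CJ:{C,G} ∪→ {A,C,G}; cost 1
[col 6] BT: children B:{A}, T:{C} ∪→ {A,C}; cost 1
[col 6] ABT: children A:{T}, BT:{A,C} ∪→ {A,C,T}; cost 1
[col 6] ABRT: children ABT:{A,C,T}, R:{G} ∪→ {A,C,G,T}; cost 1
[col 6] CJ: children C:{A}, J:{G} ∪→ {A,G}; cost 1
[col 6] ABCJRT: children ABRT:{A,C,G,T}, CJ:{A,G} ∩→ {A,G}; cost 0
per-site changes: [2, 3, 3, 3, 4, 4, 4]; total = 23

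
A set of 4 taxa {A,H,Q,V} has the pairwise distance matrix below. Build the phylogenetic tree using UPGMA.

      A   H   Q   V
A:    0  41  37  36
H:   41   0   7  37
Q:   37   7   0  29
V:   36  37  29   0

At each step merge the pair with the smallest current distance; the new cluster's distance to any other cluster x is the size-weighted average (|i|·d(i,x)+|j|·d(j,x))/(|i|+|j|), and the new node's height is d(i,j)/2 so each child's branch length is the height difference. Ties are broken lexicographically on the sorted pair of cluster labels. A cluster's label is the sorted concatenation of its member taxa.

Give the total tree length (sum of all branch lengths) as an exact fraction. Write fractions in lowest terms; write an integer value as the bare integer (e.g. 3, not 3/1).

1. join H+Q (d=7) ⇒ HQ; edges |H|=7/2, |Q|=7/2
  updated: d(A,HQ)=39, d(HQ,V)=33
2. join HQ+V (d=33) ⇒ HQV; edges |HQ|=13, |V|=33/2
  updated: d(A,HQV)=38
3. join A+HQV (d=38) ⇒ AHQV; edges |A|=19, |HQV|=5/2
final tree: (A:19,((H:7/2,Q:7/2):13,V:33/2):5/2)
total length: 58

58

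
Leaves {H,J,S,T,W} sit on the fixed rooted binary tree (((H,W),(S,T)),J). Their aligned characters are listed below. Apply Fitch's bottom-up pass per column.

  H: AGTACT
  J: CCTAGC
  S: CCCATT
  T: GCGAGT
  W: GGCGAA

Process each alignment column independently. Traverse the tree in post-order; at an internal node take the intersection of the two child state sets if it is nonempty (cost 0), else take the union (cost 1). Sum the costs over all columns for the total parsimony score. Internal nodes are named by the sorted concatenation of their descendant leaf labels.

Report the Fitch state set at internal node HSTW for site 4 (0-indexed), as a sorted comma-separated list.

A,C,G,T

site 0, node HW: H={A} ∪ W={G} → {A,G} (+1)
site 0, node ST: S={C} ∪ T={G} → {C,G} (+1)
site 0, node HSTW: HW={A,G} ∩ ST={C,G} → {G} (+0)
site 0, node HJSTW: HSTW={G} ∪ J={C} → {C,G} (+1)
site 1, node HW: H={G} ∩ W={G} → {G} (+0)
site 1, node ST: S={C} ∩ T={C} → {C} (+0)
site 1, node HSTW: HW={G} ∪ ST={C} → {C,G} (+1)
site 1, node HJSTW: HSTW={C,G} ∩ J={C} → {C} (+0)
site 2, node HW: H={T} ∪ W={C} → {C,T} (+1)
site 2, node ST: S={C} ∪ T={G} → {C,G} (+1)
site 2, node HSTW: HW={C,T} ∩ ST={C,G} → {C} (+0)
site 2, node HJSTW: HSTW={C} ∪ J={T} → {C,T} (+1)
site 3, node HW: H={A} ∪ W={G} → {A,G} (+1)
site 3, node ST: S={A} ∩ T={A} → {A} (+0)
site 3, node HSTW: HW={A,G} ∩ ST={A} → {A} (+0)
site 3, node HJSTW: HSTW={A} ∩ J={A} → {A} (+0)
site 4, node HW: H={C} ∪ W={A} → {A,C} (+1)
site 4, node ST: S={T} ∪ T={G} → {G,T} (+1)
site 4, node HSTW: HW={A,C} ∪ ST={G,T} → {A,C,G,T} (+1)
site 4, node HJSTW: HSTW={A,C,G,T} ∩ J={G} → {G} (+0)
site 5, node HW: H={T} ∪ W={A} → {A,T} (+1)
site 5, node ST: S={T} ∩ T={T} → {T} (+0)
site 5, node HSTW: HW={A,T} ∩ ST={T} → {T} (+0)
site 5, node HJSTW: HSTW={T} ∪ J={C} → {C,T} (+1)
per-site changes: [3, 1, 3, 1, 3, 2]; total = 13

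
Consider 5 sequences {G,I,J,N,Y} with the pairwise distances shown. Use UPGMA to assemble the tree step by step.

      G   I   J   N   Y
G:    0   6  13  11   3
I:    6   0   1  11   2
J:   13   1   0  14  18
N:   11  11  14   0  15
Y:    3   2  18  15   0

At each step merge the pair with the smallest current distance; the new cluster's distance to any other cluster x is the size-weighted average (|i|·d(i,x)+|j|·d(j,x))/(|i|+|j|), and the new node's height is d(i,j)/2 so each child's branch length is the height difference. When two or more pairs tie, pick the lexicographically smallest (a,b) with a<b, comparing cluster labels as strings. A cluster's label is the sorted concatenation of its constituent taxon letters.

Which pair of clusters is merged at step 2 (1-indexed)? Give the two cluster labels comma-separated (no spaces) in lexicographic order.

iteration 1: select I,J (d=1); attach at lengths (1/2, 1/2); label the merged cluster IJ
  updated: d(G,IJ)=19/2, d(IJ,N)=25/2, d(IJ,Y)=10
iteration 2: select G,Y (d=3); attach at lengths (3/2, 3/2); label the merged cluster GY
  updated: d(GY,IJ)=39/4, d(GY,N)=13
iteration 3: select GY,IJ (d=39/4); attach at lengths (27/8, 35/8); label the merged cluster GIJY
  updated: d(GIJY,N)=51/4
iteration 4: select GIJY,N (d=51/4); attach at lengths (3/2, 51/8); label the merged cluster GIJNY
final tree: (((G:3/2,Y:3/2):27/8,(I:1/2,J:1/2):35/8):3/2,N:51/8)
total length: 157/8

G,Y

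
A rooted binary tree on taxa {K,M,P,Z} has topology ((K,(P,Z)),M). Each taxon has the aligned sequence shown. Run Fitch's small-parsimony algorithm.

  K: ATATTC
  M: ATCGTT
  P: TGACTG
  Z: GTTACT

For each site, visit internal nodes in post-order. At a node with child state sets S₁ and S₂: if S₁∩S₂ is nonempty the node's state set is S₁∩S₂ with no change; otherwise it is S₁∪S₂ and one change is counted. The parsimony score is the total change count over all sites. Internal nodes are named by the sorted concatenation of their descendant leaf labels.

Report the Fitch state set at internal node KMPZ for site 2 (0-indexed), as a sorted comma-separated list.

PZ@0: {T} ∪ {G} = {G,T} (union, +1)
KPZ@0: {A} ∪ {G,T} = {A,G,T} (union, +1)
KMPZ@0: {A,G,T} ∩ {A} = {A} (intersection, +0)
PZ@1: {G} ∪ {T} = {G,T} (union, +1)
KPZ@1: {T} ∩ {G,T} = {T} (intersection, +0)
KMPZ@1: {T} ∩ {T} = {T} (intersection, +0)
PZ@2: {A} ∪ {T} = {A,T} (union, +1)
KPZ@2: {A} ∩ {A,T} = {A} (intersection, +0)
KMPZ@2: {A} ∪ {C} = {A,C} (union, +1)
PZ@3: {C} ∪ {A} = {A,C} (union, +1)
KPZ@3: {T} ∪ {A,C} = {A,C,T} (union, +1)
KMPZ@3: {A,C,T} ∪ {G} = {A,C,G,T} (union, +1)
PZ@4: {T} ∪ {C} = {C,T} (union, +1)
KPZ@4: {T} ∩ {C,T} = {T} (intersection, +0)
KMPZ@4: {T} ∩ {T} = {T} (intersection, +0)
PZ@5: {G} ∪ {T} = {G,T} (union, +1)
KPZ@5: {C} ∪ {G,T} = {C,G,T} (union, +1)
KMPZ@5: {C,G,T} ∩ {T} = {T} (intersection, +0)
per-site changes: [2, 1, 2, 3, 1, 2]; total = 11

A,C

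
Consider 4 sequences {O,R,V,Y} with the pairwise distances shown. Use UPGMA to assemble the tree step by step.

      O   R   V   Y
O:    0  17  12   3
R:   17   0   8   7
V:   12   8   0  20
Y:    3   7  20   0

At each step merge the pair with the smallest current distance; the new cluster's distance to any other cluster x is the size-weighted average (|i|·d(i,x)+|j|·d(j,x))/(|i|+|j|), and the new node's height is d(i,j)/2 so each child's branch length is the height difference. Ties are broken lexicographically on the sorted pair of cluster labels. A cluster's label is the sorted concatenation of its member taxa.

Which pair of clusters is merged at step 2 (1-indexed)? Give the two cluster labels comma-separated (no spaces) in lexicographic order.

R,V

1. join O+Y (d=3) ⇒ OY; edges |O|=3/2, |Y|=3/2
  updated: d(OY,R)=12, d(OY,V)=16
2. join R+V (d=8) ⇒ RV; edges |R|=4, |V|=4
  updated: d(OY,RV)=14
3. join OY+RV (d=14) ⇒ ORVY; edges |OY|=11/2, |RV|=3
final tree: ((O:3/2,Y:3/2):11/2,(R:4,V:4):3)
total length: 39/2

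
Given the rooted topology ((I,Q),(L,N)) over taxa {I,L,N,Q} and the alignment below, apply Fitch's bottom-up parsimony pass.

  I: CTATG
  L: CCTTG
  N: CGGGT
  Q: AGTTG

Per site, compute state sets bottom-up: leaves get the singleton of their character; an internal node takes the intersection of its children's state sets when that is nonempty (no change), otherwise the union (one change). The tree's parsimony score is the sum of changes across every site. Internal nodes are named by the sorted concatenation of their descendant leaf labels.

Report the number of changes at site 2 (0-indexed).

site 0, node IQ: I={C} ∪ Q={A} → {A,C} (+1)
site 0, node LN: L={C} ∩ N={C} → {C} (+0)
site 0, node ILNQ: IQ={A,C} ∩ LN={C} → {C} (+0)
site 1, node IQ: I={T} ∪ Q={G} → {G,T} (+1)
site 1, node LN: L={C} ∪ N={G} → {C,G} (+1)
site 1, node ILNQ: IQ={G,T} ∩ LN={C,G} → {G} (+0)
site 2, node IQ: I={A} ∪ Q={T} → {A,T} (+1)
site 2, node LN: L={T} ∪ N={G} → {G,T} (+1)
site 2, node ILNQ: IQ={A,T} ∩ LN={G,T} → {T} (+0)
site 3, node IQ: I={T} ∩ Q={T} → {T} (+0)
site 3, node LN: L={T} ∪ N={G} → {G,T} (+1)
site 3, node ILNQ: IQ={T} ∩ LN={G,T} → {T} (+0)
site 4, node IQ: I={G} ∩ Q={G} → {G} (+0)
site 4, node LN: L={G} ∪ N={T} → {G,T} (+1)
site 4, node ILNQ: IQ={G} ∩ LN={G,T} → {G} (+0)
per-site changes: [1, 2, 2, 1, 1]; total = 7

2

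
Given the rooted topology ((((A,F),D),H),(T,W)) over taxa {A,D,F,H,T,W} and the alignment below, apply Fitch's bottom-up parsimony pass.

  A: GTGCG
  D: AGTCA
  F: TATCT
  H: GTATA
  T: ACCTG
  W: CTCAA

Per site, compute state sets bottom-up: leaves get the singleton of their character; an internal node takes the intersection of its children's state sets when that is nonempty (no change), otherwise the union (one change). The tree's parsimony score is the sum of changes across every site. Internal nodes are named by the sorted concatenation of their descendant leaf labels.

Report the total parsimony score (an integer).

[col 0] AF: children A:{G}, F:{T} ∪→ {G,T}; cost 1
[col 0] ADF: children AF:{G,T}, D:{A} ∪→ {A,G,T}; cost 1
[col 0] ADFH: children ADF:{A,G,T}, H:{G} ∩→ {G}; cost 0
[col 0] TW: children T:{A}, W:{C} ∪→ {A,C}; cost 1
[col 0] ADFHTW: children ADFH:{G}, TW:{A,C} ∪→ {A,C,G}; cost 1
[col 1] AF: children A:{T}, F:{A} ∪→ {A,T}; cost 1
[col 1] ADF: children AF:{A,T}, D:{G} ∪→ {A,G,T}; cost 1
[col 1] ADFH: children ADF:{A,G,T}, H:{T} ∩→ {T}; cost 0
[col 1] TW: children T:{C}, W:{T} ∪→ {C,T}; cost 1
[col 1] ADFHTW: children ADFH:{T}, TW:{C,T} ∩→ {T}; cost 0
[col 2] AF: children A:{G}, F:{T} ∪→ {G,T}; cost 1
[col 2] ADF: children AF:{G,T}, D:{T} ∩→ {T}; cost 0
[col 2] ADFH: children ADF:{T}, H:{A} ∪→ {A,T}; cost 1
[col 2] TW: children T:{C}, W:{C} ∩→ {C}; cost 0
[col 2] ADFHTW: children ADFH:{A,T}, TW:{C} ∪→ {A,C,T}; cost 1
[col 3] AF: children A:{C}, F:{C} ∩→ {C}; cost 0
[col 3] ADF: children AF:{C}, D:{C} ∩→ {C}; cost 0
[col 3] ADFH: children ADF:{C}, H:{T} ∪→ {C,T}; cost 1
[col 3] TW: children T:{T}, W:{A} ∪→ {A,T}; cost 1
[col 3] ADFHTW: children ADFH:{C,T}, TW:{A,T} ∩→ {T}; cost 0
[col 4] AF: children A:{G}, F:{T} ∪→ {G,T}; cost 1
[col 4] ADF: children AF:{G,T}, D:{A} ∪→ {A,G,T}; cost 1
[col 4] ADFH: children ADF:{A,G,T}, H:{A} ∩→ {A}; cost 0
[col 4] TW: children T:{G}, W:{A} ∪→ {A,G}; cost 1
[col 4] ADFHTW: children ADFH:{A}, TW:{A,G} ∩→ {A}; cost 0
per-site changes: [4, 3, 3, 2, 3]; total = 15

15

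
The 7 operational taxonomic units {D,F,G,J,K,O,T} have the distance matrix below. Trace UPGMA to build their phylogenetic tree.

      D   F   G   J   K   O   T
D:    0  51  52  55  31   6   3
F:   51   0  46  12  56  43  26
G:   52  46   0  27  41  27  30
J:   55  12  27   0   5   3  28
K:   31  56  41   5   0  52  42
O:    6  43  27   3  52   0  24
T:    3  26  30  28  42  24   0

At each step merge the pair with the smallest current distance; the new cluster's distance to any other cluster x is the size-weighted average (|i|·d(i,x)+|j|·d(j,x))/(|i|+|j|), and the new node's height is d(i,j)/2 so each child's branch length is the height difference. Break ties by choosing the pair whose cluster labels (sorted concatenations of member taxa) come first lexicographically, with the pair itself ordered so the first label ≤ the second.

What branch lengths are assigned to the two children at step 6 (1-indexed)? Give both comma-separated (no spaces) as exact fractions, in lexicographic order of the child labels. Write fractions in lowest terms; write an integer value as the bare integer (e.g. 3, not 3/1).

12/5,39/2

step 1: merge (D,T) at d=3; branch lengths D→3/2, T→3/2; new cluster DT
  updated: d(DT,F)=77/2, d(DT,G)=41, d(DT,J)=83/2, d(DT,K)=73/2, d(DT,O)=15
step 2: merge (J,O) at d=3; branch lengths J→3/2, O→3/2; new cluster JO
  updated: d(DT,JO)=113/4, d(F,JO)=55/2, d(G,JO)=27, d(JO,K)=57/2
step 3: merge (G,JO) at d=27; branch lengths G→27/2, JO→12; new cluster GJO
  updated: d(DT,GJO)=65/2, d(F,GJO)=101/3, d(GJO,K)=98/3
step 4: merge (DT,GJO) at d=65/2; branch lengths DT→59/4, GJO→11/4; new cluster DGJOT
  updated: d(DGJOT,F)=178/5, d(DGJOT,K)=171/5
step 5: merge (DGJOT,K) at d=171/5; branch lengths DGJOT→17/20, K→171/10; new cluster DGJKOT
  updated: d(DGJKOT,F)=39
step 6: merge (DGJKOT,F) at d=39; branch lengths DGJKOT→12/5, F→39/2; new cluster DFGJKOT
final tree: ((((D:3/2,T:3/2):59/4,(G:27/2,(J:3/2,O:3/2):12):11/4):17/20,K:171/10):12/5,F:39/2)
total length: 1777/20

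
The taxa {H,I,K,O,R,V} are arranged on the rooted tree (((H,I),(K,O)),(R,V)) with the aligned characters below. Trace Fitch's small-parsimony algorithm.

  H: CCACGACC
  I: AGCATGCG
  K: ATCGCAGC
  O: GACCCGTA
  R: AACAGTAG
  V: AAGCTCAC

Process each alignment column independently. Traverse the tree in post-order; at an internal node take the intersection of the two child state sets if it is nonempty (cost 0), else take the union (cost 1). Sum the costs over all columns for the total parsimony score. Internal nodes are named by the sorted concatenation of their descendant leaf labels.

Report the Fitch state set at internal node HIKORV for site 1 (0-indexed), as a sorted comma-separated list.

[col 0] HI: children H:{C}, I:{A} ∪→ {A,C}; cost 1
[col 0] KO: children K:{A}, O:{G} ∪→ {A,G}; cost 1
[col 0] HIKO: children HI:{A,C}, KO:{A,G} ∩→ {A}; cost 0
[col 0] RV: children R:{A}, V:{A} ∩→ {A}; cost 0
[col 0] HIKORV: children HIKO:{A}, RV:{A} ∩→ {A}; cost 0
[col 1] HI: children H:{C}, I:{G} ∪→ {C,G}; cost 1
[col 1] KO: children K:{T}, O:{A} ∪→ {A,T}; cost 1
[col 1] HIKO: children HI:{C,G}, KO:{A,T} ∪→ {A,C,G,T}; cost 1
[col 1] RV: children R:{A}, V:{A} ∩→ {A}; cost 0
[col 1] HIKORV: children HIKO:{A,C,G,T}, RV:{A} ∩→ {A}; cost 0
[col 2] HI: children H:{A}, I:{C} ∪→ {A,C}; cost 1
[col 2] KO: children K:{C}, O:{C} ∩→ {C}; cost 0
[col 2] HIKO: children HI:{A,C}, KO:{C} ∩→ {C}; cost 0
[col 2] RV: children R:{C}, V:{G} ∪→ {C,G}; cost 1
[col 2] HIKORV: children HIKO:{C}, RV:{C,G} ∩→ {C}; cost 0
[col 3] HI: children H:{C}, I:{A} ∪→ {A,C}; cost 1
[col 3] KO: children K:{G}, O:{C} ∪→ {C,G}; cost 1
[col 3] HIKO: children HI:{A,C}, KO:{C,G} ∩→ {C}; cost 0
[col 3] RV: children R:{A}, V:{C} ∪→ {A,C}; cost 1
[col 3] HIKORV: children HIKO:{C}, RV:{A,C} ∩→ {C}; cost 0
[col 4] HI: children H:{G}, I:{T} ∪→ {G,T}; cost 1
[col 4] KO: children K:{C}, O:{C} ∩→ {C}; cost 0
[col 4] HIKO: children HI:{G,T}, KO:{C} ∪→ {C,G,T}; cost 1
[col 4] RV: children R:{G}, V:{T} ∪→ {G,T}; cost 1
[col 4] HIKORV: children HIKO:{C,G,T}, RV:{G,T} ∩→ {G,T}; cost 0
[col 5] HI: children H:{A}, I:{G} ∪→ {A,G}; cost 1
[col 5] KO: children K:{A}, O:{G} ∪→ {A,G}; cost 1
[col 5] HIKO: children HI:{A,G}, KO:{A,G} ∩→ {A,G}; cost 0
[col 5] RV: children R:{T}, V:{C} ∪→ {C,T}; cost 1
[col 5] HIKORV: children HIKO:{A,G}, RV:{C,T} ∪→ {A,C,G,T}; cost 1
[col 6] HI: children H:{C}, I:{C} ∩→ {C}; cost 0
[col 6] KO: children K:{G}, O:{T} ∪→ {G,T}; cost 1
[col 6] HIKO: children HI:{C}, KO:{G,T} ∪→ {C,G,T}; cost 1
[col 6] RV: children R:{A}, V:{A} ∩→ {A}; cost 0
[col 6] HIKORV: children HIKO:{C,G,T}, RV:{A} ∪→ {A,C,G,T}; cost 1
[col 7] HI: children H:{C}, I:{G} ∪→ {C,G}; cost 1
[col 7] KO: children K:{C}, O:{A} ∪→ {A,C}; cost 1
[col 7] HIKO: children HI:{C,G}, KO:{A,C} ∩→ {C}; cost 0
[col 7] RV: children R:{G}, V:{C} ∪→ {C,G}; cost 1
[col 7] HIKORV: children HIKO:{C}, RV:{C,G} ∩→ {C}; cost 0
per-site changes: [2, 3, 2, 3, 3, 4, 3, 3]; total = 23

A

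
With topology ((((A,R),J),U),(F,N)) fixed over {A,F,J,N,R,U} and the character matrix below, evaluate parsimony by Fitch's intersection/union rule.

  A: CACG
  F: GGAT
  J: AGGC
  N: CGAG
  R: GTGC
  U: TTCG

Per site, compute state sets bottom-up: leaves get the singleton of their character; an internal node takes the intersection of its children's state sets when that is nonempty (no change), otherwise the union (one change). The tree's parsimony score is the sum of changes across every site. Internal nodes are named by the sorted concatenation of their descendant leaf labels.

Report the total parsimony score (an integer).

AR@0: {C} ∪ {G} = {C,G} (union, +1)
AJR@0: {C,G} ∪ {A} = {A,C,G} (union, +1)
AJRU@0: {A,C,G} ∪ {T} = {A,C,G,T} (union, +1)
FN@0: {G} ∪ {C} = {C,G} (union, +1)
AFJNRU@0: {A,C,G,T} ∩ {C,G} = {C,G} (intersection, +0)
AR@1: {A} ∪ {T} = {A,T} (union, +1)
AJR@1: {A,T} ∪ {G} = {A,G,T} (union, +1)
AJRU@1: {A,G,T} ∩ {T} = {T} (intersection, +0)
FN@1: {G} ∩ {G} = {G} (intersection, +0)
AFJNRU@1: {T} ∪ {G} = {G,T} (union, +1)
AR@2: {C} ∪ {G} = {C,G} (union, +1)
AJR@2: {C,G} ∩ {G} = {G} (intersection, +0)
AJRU@2: {G} ∪ {C} = {C,G} (union, +1)
FN@2: {A} ∩ {A} = {A} (intersection, +0)
AFJNRU@2: {C,G} ∪ {A} = {A,C,G} (union, +1)
AR@3: {G} ∪ {C} = {C,G} (union, +1)
AJR@3: {C,G} ∩ {C} = {C} (intersection, +0)
AJRU@3: {C} ∪ {G} = {C,G} (union, +1)
FN@3: {T} ∪ {G} = {G,T} (union, +1)
AFJNRU@3: {C,G} ∩ {G,T} = {G} (intersection, +0)
per-site changes: [4, 3, 3, 3]; total = 13

13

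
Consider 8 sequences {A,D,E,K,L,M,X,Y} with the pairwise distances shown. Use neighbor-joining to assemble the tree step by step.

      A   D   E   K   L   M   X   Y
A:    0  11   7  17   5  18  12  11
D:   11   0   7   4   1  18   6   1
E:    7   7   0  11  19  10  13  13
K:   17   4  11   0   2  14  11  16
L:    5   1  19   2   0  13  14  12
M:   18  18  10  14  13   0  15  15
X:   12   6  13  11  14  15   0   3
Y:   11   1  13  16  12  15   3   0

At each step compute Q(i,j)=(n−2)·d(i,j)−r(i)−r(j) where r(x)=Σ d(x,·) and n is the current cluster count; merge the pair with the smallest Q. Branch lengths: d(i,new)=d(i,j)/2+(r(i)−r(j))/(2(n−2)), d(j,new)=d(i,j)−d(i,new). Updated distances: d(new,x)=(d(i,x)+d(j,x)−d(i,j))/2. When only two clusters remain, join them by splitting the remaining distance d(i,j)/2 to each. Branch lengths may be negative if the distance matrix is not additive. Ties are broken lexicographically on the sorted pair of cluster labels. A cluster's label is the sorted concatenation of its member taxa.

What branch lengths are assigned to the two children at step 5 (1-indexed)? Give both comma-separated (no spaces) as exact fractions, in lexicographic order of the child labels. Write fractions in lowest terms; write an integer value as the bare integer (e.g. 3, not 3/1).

161/32,79/32

step 1: merge (K,L) at d=2, Q=-129; branch lengths K→7/4, L→1/4; new cluster KL
  updated: d(A,KL)=10, d(D,KL)=3/2, d(E,KL)=14, d(KL,M)=25/2, d(KL,X)=23/2, d(KL,Y)=13
step 2: merge (E,M) at d=10, Q=-205/2; branch lengths E→51/20, M→149/20; new cluster EM
  updated: d(A,EM)=15/2, d(D,EM)=15/2, d(EM,KL)=33/4, d(EM,X)=9, d(EM,Y)=9
step 3: merge (X,Y) at d=3, Q=-133/2; branch lengths X→33/16, Y→15/16; new cluster XY
  updated: d(A,XY)=10, d(D,XY)=2, d(EM,XY)=15/2, d(KL,XY)=43/4
step 4: merge (D,KL) at d=3/2, Q=-48; branch lengths D→-2/3, KL→13/6; new cluster DKL
  updated: d(A,DKL)=39/4, d(DKL,EM)=57/8, d(DKL,XY)=45/8
step 5: merge (A,EM) at d=15/2, Q=-275/8; branch lengths A→161/32, EM→79/32; new cluster AEM
  updated: d(AEM,DKL)=75/16, d(AEM,XY)=5
step 6: merge (AEM,DKL) at d=75/16, Q=-245/16; branch lengths AEM→65/32, DKL→85/32; new cluster ADEKLM
  updated: d(ADEKLM,XY)=95/32
step 7: merge (ADEKLM,XY) at d=95/32; branch lengths ADEKLM→95/64, XY→95/64; new cluster ADEKLMXY
final tree: (((A:161/32,(E:51/20,M:149/20):79/32):65/32,(D:-2/3,(K:7/4,L:1/4):13/6):85/32):95/64,(X:33/16,Y:15/16):95/64)
total length: 1013/32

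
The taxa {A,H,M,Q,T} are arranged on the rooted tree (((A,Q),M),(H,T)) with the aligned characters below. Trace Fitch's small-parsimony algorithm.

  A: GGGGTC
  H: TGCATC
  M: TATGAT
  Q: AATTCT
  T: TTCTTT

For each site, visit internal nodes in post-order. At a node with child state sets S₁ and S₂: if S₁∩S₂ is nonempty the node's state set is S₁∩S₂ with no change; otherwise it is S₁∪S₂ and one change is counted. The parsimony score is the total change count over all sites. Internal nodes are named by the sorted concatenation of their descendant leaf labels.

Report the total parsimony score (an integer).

site 0, node AQ: A={G} ∪ Q={A} → {A,G} (+1)
site 0, node AMQ: AQ={A,G} ∪ M={T} → {A,G,T} (+1)
site 0, node HT: H={T} ∩ T={T} → {T} (+0)
site 0, node AHMQT: AMQ={A,G,T} ∩ HT={T} → {T} (+0)
site 1, node AQ: A={G} ∪ Q={A} → {A,G} (+1)
site 1, node AMQ: AQ={A,G} ∩ M={A} → {A} (+0)
site 1, node HT: H={G} ∪ T={T} → {G,T} (+1)
site 1, node AHMQT: AMQ={A} ∪ HT={G,T} → {A,G,T} (+1)
site 2, node AQ: A={G} ∪ Q={T} → {G,T} (+1)
site 2, node AMQ: AQ={G,T} ∩ M={T} → {T} (+0)
site 2, node HT: H={C} ∩ T={C} → {C} (+0)
site 2, node AHMQT: AMQ={T} ∪ HT={C} → {C,T} (+1)
site 3, node AQ: A={G} ∪ Q={T} → {G,T} (+1)
site 3, node AMQ: AQ={G,T} ∩ M={G} → {G} (+0)
site 3, node HT: H={A} ∪ T={T} → {A,T} (+1)
site 3, node AHMQT: AMQ={G} ∪ HT={A,T} → {A,G,T} (+1)
site 4, node AQ: A={T} ∪ Q={C} → {C,T} (+1)
site 4, node AMQ: AQ={C,T} ∪ M={A} → {A,C,T} (+1)
site 4, node HT: H={T} ∩ T={T} → {T} (+0)
site 4, node AHMQT: AMQ={A,C,T} ∩ HT={T} → {T} (+0)
site 5, node AQ: A={C} ∪ Q={T} → {C,T} (+1)
site 5, node AMQ: AQ={C,T} ∩ M={T} → {T} (+0)
site 5, node HT: H={C} ∪ T={T} → {C,T} (+1)
site 5, node AHMQT: AMQ={T} ∩ HT={C,T} → {T} (+0)
per-site changes: [2, 3, 2, 3, 2, 2]; total = 14

14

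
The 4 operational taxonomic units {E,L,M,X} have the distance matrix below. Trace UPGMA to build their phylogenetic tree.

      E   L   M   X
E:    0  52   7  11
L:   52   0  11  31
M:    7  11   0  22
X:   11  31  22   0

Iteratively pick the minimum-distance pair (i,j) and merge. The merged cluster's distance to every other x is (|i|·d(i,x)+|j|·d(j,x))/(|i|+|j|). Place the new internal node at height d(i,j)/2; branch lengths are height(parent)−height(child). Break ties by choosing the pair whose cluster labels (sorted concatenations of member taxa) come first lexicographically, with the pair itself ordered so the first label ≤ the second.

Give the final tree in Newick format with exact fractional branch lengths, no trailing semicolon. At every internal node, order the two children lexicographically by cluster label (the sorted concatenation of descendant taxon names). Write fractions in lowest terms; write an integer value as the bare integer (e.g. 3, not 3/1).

iteration 1: select E,M (d=7); attach at lengths (7/2, 7/2); label the merged cluster EM
  updated: d(EM,L)=63/2, d(EM,X)=33/2
iteration 2: select EM,X (d=33/2); attach at lengths (19/4, 33/4); label the merged cluster EMX
  updated: d(EMX,L)=94/3
iteration 3: select EMX,L (d=94/3); attach at lengths (89/12, 47/3); label the merged cluster ELMX
final tree: (((E:7/2,M:7/2):19/4,X:33/4):89/12,L:47/3)
total length: 517/12

(((E:7/2,M:7/2):19/4,X:33/4):89/12,L:47/3)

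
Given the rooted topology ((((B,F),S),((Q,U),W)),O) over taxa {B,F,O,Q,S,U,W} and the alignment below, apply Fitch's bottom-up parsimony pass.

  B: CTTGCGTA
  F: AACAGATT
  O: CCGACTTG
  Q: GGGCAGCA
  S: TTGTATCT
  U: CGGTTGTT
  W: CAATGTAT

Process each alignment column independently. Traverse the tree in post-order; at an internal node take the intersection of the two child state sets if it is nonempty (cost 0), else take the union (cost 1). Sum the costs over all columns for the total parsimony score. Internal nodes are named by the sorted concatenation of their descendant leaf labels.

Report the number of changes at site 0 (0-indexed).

3

BF@0: {C} ∪ {A} = {A,C} (union, +1)
BFS@0: {A,C} ∪ {T} = {A,C,T} (union, +1)
QU@0: {G} ∪ {C} = {C,G} (union, +1)
QUW@0: {C,G} ∩ {C} = {C} (intersection, +0)
BFQSUW@0: {A,C,T} ∩ {C} = {C} (intersection, +0)
BFOQSUW@0: {C} ∩ {C} = {C} (intersection, +0)
BF@1: {T} ∪ {A} = {A,T} (union, +1)
BFS@1: {A,T} ∩ {T} = {T} (intersection, +0)
QU@1: {G} ∩ {G} = {G} (intersection, +0)
QUW@1: {G} ∪ {A} = {A,G} (union, +1)
BFQSUW@1: {T} ∪ {A,G} = {A,G,T} (union, +1)
BFOQSUW@1: {A,G,T} ∪ {C} = {A,C,G,T} (union, +1)
BF@2: {T} ∪ {C} = {C,T} (union, +1)
BFS@2: {C,T} ∪ {G} = {C,G,T} (union, +1)
QU@2: {G} ∩ {G} = {G} (intersection, +0)
QUW@2: {G} ∪ {A} = {A,G} (union, +1)
BFQSUW@2: {C,G,T} ∩ {A,G} = {G} (intersection, +0)
BFOQSUW@2: {G} ∩ {G} = {G} (intersection, +0)
BF@3: {G} ∪ {A} = {A,G} (union, +1)
BFS@3: {A,G} ∪ {T} = {A,G,T} (union, +1)
QU@3: {C} ∪ {T} = {C,T} (union, +1)
QUW@3: {C,T} ∩ {T} = {T} (intersection, +0)
BFQSUW@3: {A,G,T} ∩ {T} = {T} (intersection, +0)
BFOQSUW@3: {T} ∪ {A} = {A,T} (union, +1)
BF@4: {C} ∪ {G} = {C,G} (union, +1)
BFS@4: {C,G} ∪ {A} = {A,C,G} (union, +1)
QU@4: {A} ∪ {T} = {A,T} (union, +1)
QUW@4: {A,T} ∪ {G} = {A,G,T} (union, +1)
BFQSUW@4: {A,C,G} ∩ {A,G,T} = {A,G} (intersection, +0)
BFOQSUW@4: {A,G} ∪ {C} = {A,C,G} (union, +1)
BF@5: {G} ∪ {A} = {A,G} (union, +1)
BFS@5: {A,G} ∪ {T} = {A,G,T} (union, +1)
QU@5: {G} ∩ {G} = {G} (intersection, +0)
QUW@5: {G} ∪ {T} = {G,T} (union, +1)
BFQSUW@5: {A,G,T} ∩ {G,T} = {G,T} (intersection, +0)
BFOQSUW@5: {G,T} ∩ {T} = {T} (intersection, +0)
BF@6: {T} ∩ {T} = {T} (intersection, +0)
BFS@6: {T} ∪ {C} = {C,T} (union, +1)
QU@6: {C} ∪ {T} = {C,T} (union, +1)
QUW@6: {C,T} ∪ {A} = {A,C,T} (union, +1)
BFQSUW@6: {C,T} ∩ {A,C,T} = {C,T} (intersection, +0)
BFOQSUW@6: {C,T} ∩ {T} = {T} (intersection, +0)
BF@7: {A} ∪ {T} = {A,T} (union, +1)
BFS@7: {A,T} ∩ {T} = {T} (intersection, +0)
QU@7: {A} ∪ {T} = {A,T} (union, +1)
QUW@7: {A,T} ∩ {T} = {T} (intersection, +0)
BFQSUW@7: {T} ∩ {T} = {T} (intersection, +0)
BFOQSUW@7: {T} ∪ {G} = {G,T} (union, +1)
per-site changes: [3, 4, 3, 4, 5, 3, 3, 3]; total = 28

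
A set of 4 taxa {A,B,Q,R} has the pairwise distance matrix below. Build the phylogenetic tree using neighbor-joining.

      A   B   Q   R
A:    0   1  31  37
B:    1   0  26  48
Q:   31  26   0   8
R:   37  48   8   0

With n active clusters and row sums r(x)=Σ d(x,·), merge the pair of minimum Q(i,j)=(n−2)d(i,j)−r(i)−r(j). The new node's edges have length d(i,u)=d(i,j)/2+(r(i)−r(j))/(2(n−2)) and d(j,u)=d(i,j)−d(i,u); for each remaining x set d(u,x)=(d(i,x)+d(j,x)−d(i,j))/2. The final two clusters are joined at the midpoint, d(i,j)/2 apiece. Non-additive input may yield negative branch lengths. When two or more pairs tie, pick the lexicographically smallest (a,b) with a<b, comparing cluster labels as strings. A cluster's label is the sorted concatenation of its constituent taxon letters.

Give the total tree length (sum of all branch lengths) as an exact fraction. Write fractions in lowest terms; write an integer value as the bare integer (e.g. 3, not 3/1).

40

1. join A+B (d=1, Q=-142) ⇒ AB; edges |A|=-1, |B|=2
  updated: d(AB,Q)=28, d(AB,R)=42
2. join AB+Q (d=28, Q=-78) ⇒ ABQ; edges |AB|=31, |Q|=-3
  updated: d(ABQ,R)=11
3. join ABQ+R (d=11) ⇒ ABQR; edges |ABQ|=11/2, |R|=11/2
final tree: (((A:-1,B:2):31,Q:-3):11/2,R:11/2)
total length: 40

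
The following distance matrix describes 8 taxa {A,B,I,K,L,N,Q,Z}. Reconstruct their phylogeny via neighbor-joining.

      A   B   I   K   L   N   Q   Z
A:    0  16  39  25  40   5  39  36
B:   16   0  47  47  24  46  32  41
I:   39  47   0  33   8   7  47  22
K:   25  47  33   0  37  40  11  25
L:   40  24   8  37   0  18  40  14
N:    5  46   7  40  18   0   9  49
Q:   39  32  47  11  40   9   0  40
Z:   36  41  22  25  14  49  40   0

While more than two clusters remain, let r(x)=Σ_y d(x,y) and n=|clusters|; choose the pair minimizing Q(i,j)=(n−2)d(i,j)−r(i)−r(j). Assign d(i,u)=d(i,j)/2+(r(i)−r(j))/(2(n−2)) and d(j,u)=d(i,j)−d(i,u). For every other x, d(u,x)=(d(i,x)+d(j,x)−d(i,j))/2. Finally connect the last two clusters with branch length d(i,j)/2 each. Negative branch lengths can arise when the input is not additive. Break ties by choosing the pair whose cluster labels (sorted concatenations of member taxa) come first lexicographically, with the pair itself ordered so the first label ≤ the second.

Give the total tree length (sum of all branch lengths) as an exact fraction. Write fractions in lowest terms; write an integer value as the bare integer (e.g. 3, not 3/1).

1. join K+Q (d=11, Q=-370) ⇒ KQ; edges |K|=11/2, |Q|=11/2
  updated: d(A,KQ)=53/2, d(B,KQ)=34, d(I,KQ)=69/2, d(KQ,L)=33, d(KQ,N)=19, d(KQ,Z)=27
2. join A+B (d=16, Q=-581/2) ⇒ AB; edges |A|=69/20, |B|=251/20
  updated: d(AB,I)=35, d(AB,KQ)=89/4, d(AB,L)=24, d(AB,N)=35/2, d(AB,Z)=61/2
3. join I+N (d=7, Q=-189) ⇒ IN; edges |I|=3, |N|=4
  updated: d(AB,IN)=91/4, d(IN,KQ)=93/4, d(IN,L)=19/2, d(IN,Z)=32
4. join L+Z (d=14, Q=-142) ⇒ LZ; edges |L|=19/6, |Z|=65/6
  updated: d(AB,LZ)=81/4, d(IN,LZ)=55/4, d(KQ,LZ)=23
5. join AB+KQ (d=89/4, Q=-357/4) ⇒ ABKQ; edges |AB|=165/16, |KQ|=191/16
  updated: d(ABKQ,IN)=95/8, d(ABKQ,LZ)=21/2
6. join ABKQ+IN (d=95/8, Q=-289/8) ⇒ ABIKNQ; edges |ABKQ|=69/16, |IN|=121/16
  updated: d(ABIKNQ,LZ)=99/16
7. join ABIKNQ+LZ (d=99/16) ⇒ ABIKLNQZ; edges |ABIKNQ|=99/32, |LZ|=99/32
final tree: ((((A:69/20,B:251/20):165/16,(K:11/2,Q:11/2):191/16):69/16,(I:3,N:4):121/16):99/32,(L:19/6,Z:65/6):99/32)
total length: 1413/16

1413/16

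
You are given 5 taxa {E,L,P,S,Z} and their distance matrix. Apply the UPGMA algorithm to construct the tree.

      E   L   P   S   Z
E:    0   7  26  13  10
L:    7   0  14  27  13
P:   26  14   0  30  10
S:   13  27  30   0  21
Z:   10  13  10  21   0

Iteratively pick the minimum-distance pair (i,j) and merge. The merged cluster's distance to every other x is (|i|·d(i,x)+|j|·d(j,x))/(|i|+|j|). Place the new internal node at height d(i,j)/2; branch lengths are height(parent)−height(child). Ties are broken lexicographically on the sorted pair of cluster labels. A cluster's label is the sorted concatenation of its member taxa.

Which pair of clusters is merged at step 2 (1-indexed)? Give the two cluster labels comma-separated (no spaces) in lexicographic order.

iteration 1: select E,L (d=7); attach at lengths (7/2, 7/2); label the merged cluster EL
  updated: d(EL,P)=20, d(EL,S)=20, d(EL,Z)=23/2
iteration 2: select P,Z (d=10); attach at lengths (5, 5); label the merged cluster PZ
  updated: d(EL,PZ)=63/4, d(PZ,S)=51/2
iteration 3: select EL,PZ (d=63/4); attach at lengths (35/8, 23/8); label the merged cluster ELPZ
  updated: d(ELPZ,S)=91/4
iteration 4: select ELPZ,S (d=91/4); attach at lengths (7/2, 91/8); label the merged cluster ELPSZ
final tree: (((E:7/2,L:7/2):35/8,(P:5,Z:5):23/8):7/2,S:91/8)
total length: 313/8

P,Z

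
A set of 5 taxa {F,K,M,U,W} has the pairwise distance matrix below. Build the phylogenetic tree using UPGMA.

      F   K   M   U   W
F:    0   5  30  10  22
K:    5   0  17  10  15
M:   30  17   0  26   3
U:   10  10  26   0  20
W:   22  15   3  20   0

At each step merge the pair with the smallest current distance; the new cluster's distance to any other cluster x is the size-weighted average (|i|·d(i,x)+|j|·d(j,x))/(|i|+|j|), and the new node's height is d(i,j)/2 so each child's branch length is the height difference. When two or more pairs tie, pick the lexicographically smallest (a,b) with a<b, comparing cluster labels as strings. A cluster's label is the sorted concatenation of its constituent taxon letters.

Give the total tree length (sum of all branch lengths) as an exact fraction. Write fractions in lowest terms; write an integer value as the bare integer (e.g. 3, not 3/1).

92/3

1. join M+W (d=3) ⇒ MW; edges |M|=3/2, |W|=3/2
  updated: d(F,MW)=26, d(K,MW)=16, d(MW,U)=23
2. join F+K (d=5) ⇒ FK; edges |F|=5/2, |K|=5/2
  updated: d(FK,MW)=21, d(FK,U)=10
3. join FK+U (d=10) ⇒ FKU; edges |FK|=5/2, |U|=5
  updated: d(FKU,MW)=65/3
4. join FKU+MW (d=65/3) ⇒ FKMUW; edges |FKU|=35/6, |MW|=28/3
final tree: (((F:5/2,K:5/2):5/2,U:5):35/6,(M:3/2,W:3/2):28/3)
total length: 92/3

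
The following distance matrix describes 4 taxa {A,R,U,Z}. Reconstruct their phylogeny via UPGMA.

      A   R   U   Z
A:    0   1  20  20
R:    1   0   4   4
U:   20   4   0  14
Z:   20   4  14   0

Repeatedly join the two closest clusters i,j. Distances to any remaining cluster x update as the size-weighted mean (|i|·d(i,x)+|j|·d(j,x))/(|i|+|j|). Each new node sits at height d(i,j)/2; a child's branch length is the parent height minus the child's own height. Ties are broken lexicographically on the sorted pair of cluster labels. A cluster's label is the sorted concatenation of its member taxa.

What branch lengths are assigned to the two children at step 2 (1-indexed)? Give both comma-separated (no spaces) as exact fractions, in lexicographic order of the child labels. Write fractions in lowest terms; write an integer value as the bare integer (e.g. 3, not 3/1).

11/2,6

iteration 1: select A,R (d=1); attach at lengths (1/2, 1/2); label the merged cluster AR
  updated: d(AR,U)=12, d(AR,Z)=12
iteration 2: select AR,U (d=12); attach at lengths (11/2, 6); label the merged cluster ARU
  updated: d(ARU,Z)=38/3
iteration 3: select ARU,Z (d=38/3); attach at lengths (1/3, 19/3); label the merged cluster ARUZ
final tree: (((A:1/2,R:1/2):11/2,U:6):1/3,Z:19/3)
total length: 115/6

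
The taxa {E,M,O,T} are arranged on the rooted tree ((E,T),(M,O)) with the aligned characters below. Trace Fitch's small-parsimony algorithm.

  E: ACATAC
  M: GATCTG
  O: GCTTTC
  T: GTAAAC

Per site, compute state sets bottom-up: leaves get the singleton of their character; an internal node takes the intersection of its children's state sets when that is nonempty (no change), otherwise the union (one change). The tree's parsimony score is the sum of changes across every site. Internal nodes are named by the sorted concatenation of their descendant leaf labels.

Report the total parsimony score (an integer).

ET@0: {A} ∪ {G} = {A,G} (union, +1)
MO@0: {G} ∩ {G} = {G} (intersection, +0)
EMOT@0: {A,G} ∩ {G} = {G} (intersection, +0)
ET@1: {C} ∪ {T} = {C,T} (union, +1)
MO@1: {A} ∪ {C} = {A,C} (union, +1)
EMOT@1: {C,T} ∩ {A,C} = {C} (intersection, +0)
ET@2: {A} ∩ {A} = {A} (intersection, +0)
MO@2: {T} ∩ {T} = {T} (intersection, +0)
EMOT@2: {A} ∪ {T} = {A,T} (union, +1)
ET@3: {T} ∪ {A} = {A,T} (union, +1)
MO@3: {C} ∪ {T} = {C,T} (union, +1)
EMOT@3: {A,T} ∩ {C,T} = {T} (intersection, +0)
ET@4: {A} ∩ {A} = {A} (intersection, +0)
MO@4: {T} ∩ {T} = {T} (intersection, +0)
EMOT@4: {A} ∪ {T} = {A,T} (union, +1)
ET@5: {C} ∩ {C} = {C} (intersection, +0)
MO@5: {G} ∪ {C} = {C,G} (union, +1)
EMOT@5: {C} ∩ {C,G} = {C} (intersection, +0)
per-site changes: [1, 2, 1, 2, 1, 1]; total = 8

8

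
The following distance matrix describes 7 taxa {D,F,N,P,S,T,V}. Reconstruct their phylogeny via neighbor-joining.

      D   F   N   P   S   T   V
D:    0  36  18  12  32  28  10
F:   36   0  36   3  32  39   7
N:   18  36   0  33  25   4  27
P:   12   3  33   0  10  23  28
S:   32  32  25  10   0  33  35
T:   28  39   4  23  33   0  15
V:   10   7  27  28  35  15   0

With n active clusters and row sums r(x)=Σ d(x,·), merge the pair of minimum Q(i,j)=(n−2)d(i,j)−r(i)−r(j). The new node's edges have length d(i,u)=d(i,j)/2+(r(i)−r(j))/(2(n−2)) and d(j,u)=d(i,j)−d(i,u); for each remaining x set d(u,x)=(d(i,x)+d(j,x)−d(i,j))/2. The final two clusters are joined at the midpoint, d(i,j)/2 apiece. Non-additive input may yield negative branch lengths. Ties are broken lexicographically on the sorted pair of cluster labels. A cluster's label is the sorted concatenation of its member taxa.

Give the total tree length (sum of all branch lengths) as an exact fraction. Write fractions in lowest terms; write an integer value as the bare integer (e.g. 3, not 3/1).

959/16

iteration 1: select N,T (d=4, Q=-265); attach at lengths (21/10, 19/10); label the merged cluster NT
  updated: d(D,NT)=21, d(F,NT)=71/2, d(NT,P)=26, d(NT,S)=27, d(NT,V)=19
iteration 2: select F,V (d=7, Q=-369/2); attach at lengths (85/16, 27/16); label the merged cluster FV
  updated: d(D,FV)=39/2, d(FV,NT)=95/4, d(FV,P)=12, d(FV,S)=30
iteration 3: select P,S (d=10, Q=-129); attach at lengths (-3/2, 23/2); label the merged cluster PS
  updated: d(D,PS)=17, d(FV,PS)=16, d(NT,PS)=43/2
iteration 4: select D,NT (d=21, Q=-327/4); attach at lengths (133/16, 203/16); label the merged cluster DNT
  updated: d(DNT,FV)=89/8, d(DNT,PS)=35/4
iteration 5: select DNT,FV (d=89/8, Q=-287/8); attach at lengths (31/16, 147/16); label the merged cluster DFNTV
  updated: d(DFNTV,PS)=109/16
iteration 6: select DFNTV,PS (d=109/16); attach at lengths (109/32, 109/32); label the merged cluster DFNPSTV
final tree: (((D:133/16,(N:21/10,T:19/10):203/16):31/16,(F:85/16,V:27/16):147/16):109/32,(P:-3/2,S:23/2):109/32)
total length: 959/16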